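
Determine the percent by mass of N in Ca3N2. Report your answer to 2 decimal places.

18.90%

Molar mass = 3(40.08) + 2(14.01) = 148.260 g/mol
Mass of N per mole = 2 × 14.01 = 28.020 g
% N = 28.020 / 148.260 × 100 = 18.90%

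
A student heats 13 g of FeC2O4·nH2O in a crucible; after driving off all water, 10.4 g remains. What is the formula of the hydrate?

FeC2O4·2H2O

Mass of water lost = 13 − 10.4 = 2.6 g → 2.6 / 18.02 = 0.1443 mol H2O
Molar mass of FeC2O4 = 143.87 g/mol → mol FeC2O4 = 10.4 / 143.87 = 0.07229
n = 0.1443 / 0.07229 = 2.00 ≈ 2 → FeC2O4·2H2O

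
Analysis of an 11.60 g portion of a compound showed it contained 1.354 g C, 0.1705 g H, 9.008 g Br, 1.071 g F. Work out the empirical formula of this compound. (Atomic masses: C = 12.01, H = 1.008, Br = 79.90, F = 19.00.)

C2H3Br2F

n(C) = 1.354/12.01 = 0.1127, n(H) = 0.1705/1.008 = 0.1691, n(Br) = 9.008/79.90 = 0.1127, n(F) = 1.071/19.00 = 0.05637
Ratios (÷ 0.05637): C 2.000, H 3.001, Br 2.000, F 1.000
Ratio ≈ 2:3:2:1, so the empirical formula is C2H3Br2F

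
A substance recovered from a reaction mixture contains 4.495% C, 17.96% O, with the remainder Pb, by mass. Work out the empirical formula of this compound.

Assume 100 g: 4.495 g C, 17.96 g O, 77.545 g Pb.
n(C) = 4.495/12.01 = 0.3743, n(O) = 17.96/16.00 = 1.123, n(Pb) = 77.545/207.2 = 0.3743
Divide by the smallest (0.3743 mol Pb): C 1.000, O 2.999, Pb 1.000
Ratio ≈ 1:3:1, so the empirical formula is CO3Pb

CO3Pb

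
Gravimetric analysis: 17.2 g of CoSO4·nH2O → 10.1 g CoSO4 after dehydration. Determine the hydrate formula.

Mass of water lost = 17.2 − 10.1 = 7.1 g → 7.1 / 18.02 = 0.394 mol H2O
Molar mass of CoSO4 = 155.00 g/mol → mol CoSO4 = 10.1 / 155.00 = 0.06516
n = 0.394 / 0.06516 = 6.05 ≈ 6 → CoSO4·6H2O

CoSO4·6H2O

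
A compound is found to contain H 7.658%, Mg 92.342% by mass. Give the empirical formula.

Assume 100 g: 7.658 g H, 92.342 g Mg.
n(H) = 7.658/1.008 = 7.597, n(Mg) = 92.342/24.31 = 3.799
Divide by the smallest (3.799 mol Mg): H 2.000, Mg 1.000
≈ 2:1 → H2Mg

H2Mg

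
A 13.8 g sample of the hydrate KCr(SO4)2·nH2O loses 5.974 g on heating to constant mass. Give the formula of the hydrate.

KCr(SO4)2·12H2O

Mass of anhydrous KCr(SO4)2 = 13.8 − 5.974 = 7.826 g
mol H2O = 5.974 / 18.02 = 0.3315
Molar mass of KCr(SO4)2 = 283.24 g/mol → mol KCr(SO4)2 = 7.826 / 283.24 = 0.02763
n = 0.3315 / 0.02763 = 12.00 ≈ 12 → KCr(SO4)2·12H2O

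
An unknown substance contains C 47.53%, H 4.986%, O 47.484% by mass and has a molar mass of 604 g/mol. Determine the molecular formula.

Assume 100 g: 47.53 g C, 4.986 g H, 47.484 g O.
C: 47.53 g ÷ 12.01 g/mol = 3.958 mol
H: 4.986 g ÷ 1.008 g/mol = 4.946 mol
O: 47.484 g ÷ 16.00 g/mol = 2.968 mol
Ratios (÷ 2.968): C 1.334, H 1.667, O 1.000
Multiply by 3: C 4.00, H 5.00, O 3.00 → C4H5O3
Empirical-formula mass = 101.08 g/mol
n = 604 / 101.08 = 5.98 ≈ 6
Molecular formula = (C4H5O3)×6 = C24H30O18

C24H30O18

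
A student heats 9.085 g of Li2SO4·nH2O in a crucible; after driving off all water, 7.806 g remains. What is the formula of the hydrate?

Mass of water lost = 9.085 − 7.806 = 1.279 g → 1.279 / 18.02 = 0.07098 mol H2O
Molar mass of Li2SO4 = 109.95 g/mol → mol Li2SO4 = 7.806 / 109.95 = 0.071
n = 0.07098 / 0.071 = 1.00 ≈ 1 → Li2SO4·H2O

Li2SO4·H2O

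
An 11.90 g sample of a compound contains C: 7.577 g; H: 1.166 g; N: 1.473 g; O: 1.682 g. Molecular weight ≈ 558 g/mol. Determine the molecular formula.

n(C) = 7.577/12.01 = 0.6309, n(H) = 1.166/1.008 = 1.157, n(N) = 1.473/14.01 = 0.1051, n(O) = 1.682/16.00 = 0.1051
Smallest is O at 0.1051 mol; normalising gives C 6.001, H 11.004, N 1.000, O 1.000
Ratio ≈ 6:11:1:1, so the empirical formula is C6H11NO
Empirical-formula mass = 113.16 g/mol
n = 558 / 113.16 = 4.93 ≈ 5
Molecular formula = (C6H11NO)×5 = C30H55N5O5

C30H55N5O5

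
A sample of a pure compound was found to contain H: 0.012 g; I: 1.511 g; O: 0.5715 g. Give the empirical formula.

HIO3

Moles — H: 0.012 / 1.008 = 0.0119 mol; I: 1.511 / 126.90 = 0.01191 mol; O: 0.5715 / 16.00 = 0.03572 mol
Divide by the smallest (0.0119 mol H): H 1.000, I 1.000, O 3.000
Ratio ≈ 1:1:3, so the empirical formula is HIO3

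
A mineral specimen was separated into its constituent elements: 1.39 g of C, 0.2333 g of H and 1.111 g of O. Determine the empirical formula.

Moles — C: 1.39 / 12.01 = 0.1157 mol; H: 0.2333 / 1.008 = 0.2314 mol; O: 1.111 / 16.00 = 0.06944 mol
Smallest is O at 0.06944 mol; normalising gives C 1.667, H 3.333, O 1.000
Multiply by 3: C 5.00, H 10.00, O 3.00 → C5H10O3

C5H10O3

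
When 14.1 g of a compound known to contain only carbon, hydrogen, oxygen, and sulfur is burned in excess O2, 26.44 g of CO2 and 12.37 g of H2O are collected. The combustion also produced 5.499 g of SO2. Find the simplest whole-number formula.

C7H16O2S

mol C = 26.44 / 44.01 = 0.6008; mass C = 0.6008 × 12.01 = 7.215 g
mol H = 2 × (12.37 / 18.02) = 1.373; mass H = 1.373 × 1.008 = 1.384 g
mol S = 5.499 / 64.07 = 0.08583; mass S = 2.753 g
mass O = 14.1 − (11.35) = 2.748 g → mol O = 0.1718
Smallest is S at 0.08583 mol; normalising gives C 7.000, H 15.996, O 2.001, S 1.000
Ratio ≈ 7:16:2:1, so the empirical formula is C7H16O2S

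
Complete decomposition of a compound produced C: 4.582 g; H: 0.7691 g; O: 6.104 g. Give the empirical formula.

C: 4.582 g ÷ 12.01 g/mol = 0.3815 mol
H: 0.7691 g ÷ 1.008 g/mol = 0.763 mol
O: 6.104 g ÷ 16.00 g/mol = 0.3815 mol
Divide by the smallest (0.3815 mol O): C 1.000, H 2.000, O 1.000
≈ 1:2:1 → CH2O

CH2O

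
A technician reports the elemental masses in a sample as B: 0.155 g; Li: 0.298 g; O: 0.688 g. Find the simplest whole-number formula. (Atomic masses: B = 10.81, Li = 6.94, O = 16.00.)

Moles — B: 0.155 / 10.81 = 0.01434 mol; Li: 0.298 / 6.94 = 0.04294 mol; O: 0.688 / 16.00 = 0.043 mol
Divide by the smallest (0.01434 mol B): B 1.000, Li 2.995, O 2.999
→ BLi3O3

BLi3O3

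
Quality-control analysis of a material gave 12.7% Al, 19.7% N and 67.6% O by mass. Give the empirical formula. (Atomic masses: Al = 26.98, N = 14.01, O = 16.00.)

AlN3O9

Assume 100 g: 12.7 g Al, 19.7 g N, 67.6 g O.
Moles — Al: 12.7 / 26.98 = 0.4707 mol; N: 19.7 / 14.01 = 1.406 mol; O: 67.6 / 16.00 = 4.225 mol
Ratios (÷ 0.4707): Al 1.000, N 2.987, O 8.976
→ AlN3O9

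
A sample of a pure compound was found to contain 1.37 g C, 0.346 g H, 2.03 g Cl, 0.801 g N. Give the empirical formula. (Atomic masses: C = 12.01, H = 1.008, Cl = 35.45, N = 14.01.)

C2H6ClN

C: 1.37 g ÷ 12.01 g/mol = 0.1141 mol
H: 0.346 g ÷ 1.008 g/mol = 0.3433 mol
Cl: 2.03 g ÷ 35.45 g/mol = 0.05726 mol
N: 0.801 g ÷ 14.01 g/mol = 0.05717 mol
Divide by the smallest (0.05717 mol N): C 1.995, H 6.004, Cl 1.002, N 1.000
Ratio ≈ 2:6:1:1, so the empirical formula is C2H6ClN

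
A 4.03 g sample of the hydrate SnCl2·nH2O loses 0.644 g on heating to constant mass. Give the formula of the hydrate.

Mass of anhydrous SnCl2 = 4.03 − 0.644 = 3.386 g
mol H2O = 0.644 / 18.02 = 0.03574
Molar mass of SnCl2 = 189.61 g/mol → mol SnCl2 = 3.386 / 189.61 = 0.01786
n = 0.03574 / 0.01786 = 2.00 ≈ 2 → SnCl2·2H2O

SnCl2·2H2O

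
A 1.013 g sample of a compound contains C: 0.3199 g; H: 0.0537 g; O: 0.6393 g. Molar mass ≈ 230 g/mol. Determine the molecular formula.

C: 0.3199 g ÷ 12.01 g/mol = 0.02664 mol
H: 0.0537 g ÷ 1.008 g/mol = 0.05327 mol
O: 0.6393 g ÷ 16.00 g/mol = 0.03996 mol
Ratios (÷ 0.02664): C 1.000, H 2.000, O 1.500
Multiply by 2: C 2.00, H 4.00, O 3.00 → C2H4O3
Empirical-formula mass = 76.05 g/mol
n = 230 / 76.05 = 3.02 ≈ 3
Molecular formula = (C2H4O3)×3 = C6H12O9

C6H12O9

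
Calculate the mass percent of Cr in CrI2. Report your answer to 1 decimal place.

Molar mass = 1(52.00) + 2(126.90) = 305.800 g/mol
Mass of Cr per mole = 1 × 52.00 = 52.000 g
% Cr = 52.000 / 305.800 × 100 = 17.0%

17.0%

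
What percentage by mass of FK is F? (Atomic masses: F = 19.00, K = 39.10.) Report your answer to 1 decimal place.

32.7%

Molar mass = 1(19.00) + 1(39.10) = 58.100 g/mol
Mass of F per mole = 1 × 19.00 = 19.000 g
% F = 19.000 / 58.100 × 100 = 32.7%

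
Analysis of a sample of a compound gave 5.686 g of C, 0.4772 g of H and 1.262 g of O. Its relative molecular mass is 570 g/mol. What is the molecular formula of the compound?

Moles — C: 5.686 / 12.01 = 0.4734 mol; H: 0.4772 / 1.008 = 0.4734 mol; O: 1.262 / 16.00 = 0.07888 mol
Ratios (÷ 0.07888): C 6.002, H 6.002, O 1.000
→ C6H6O
Empirical-formula mass = 94.11 g/mol
n = 570 / 94.11 = 6.06 ≈ 6
Molecular formula = (C6H6O)×6 = C36H36O6

C36H36O6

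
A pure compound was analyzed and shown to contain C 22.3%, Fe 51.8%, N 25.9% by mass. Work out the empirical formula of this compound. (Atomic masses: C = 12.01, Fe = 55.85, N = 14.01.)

Assume 100 g: 22.3 g C, 51.8 g Fe, 25.9 g N.
Moles — C: 22.3 / 12.01 = 1.857 mol; Fe: 51.8 / 55.85 = 0.9275 mol; N: 25.9 / 14.01 = 1.849 mol
Smallest is Fe at 0.9275 mol; normalising gives C 2.002, Fe 1.000, N 1.993
→ C2FeN2

C2FeN2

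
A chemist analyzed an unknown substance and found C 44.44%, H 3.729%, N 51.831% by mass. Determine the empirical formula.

CHN

Assume 100 g: 44.44 g C, 3.729 g H, 51.831 g N.
n(C) = 44.44/12.01 = 3.7, n(H) = 3.729/1.008 = 3.699, n(N) = 51.831/14.01 = 3.7
Smallest is H at 3.699 mol; normalising gives C 1.000, H 1.000, N 1.000
→ CHN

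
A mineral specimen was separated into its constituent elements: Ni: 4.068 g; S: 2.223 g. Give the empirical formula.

n(Ni) = 4.068/58.69 = 0.06931, n(S) = 2.223/32.07 = 0.06932
Smallest is Ni at 0.06931 mol; normalising gives Ni 1.000, S 1.000
≈ 1:1 → NiS

NiS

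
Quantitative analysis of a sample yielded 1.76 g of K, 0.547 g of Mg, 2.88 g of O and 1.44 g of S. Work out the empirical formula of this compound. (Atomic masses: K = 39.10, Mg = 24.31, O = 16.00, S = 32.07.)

K: 1.76 g ÷ 39.10 g/mol = 0.04501 mol
Mg: 0.547 g ÷ 24.31 g/mol = 0.0225 mol
O: 2.88 g ÷ 16.00 g/mol = 0.18 mol
S: 1.44 g ÷ 32.07 g/mol = 0.0449 mol
Ratios (÷ 0.0225): K 2.000, Mg 1.000, O 8.000, S 1.996
→ K2MgO8S2

K2MgO8S2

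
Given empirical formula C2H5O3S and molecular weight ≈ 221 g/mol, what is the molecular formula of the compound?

C4H10O6S2

Empirical-formula mass = 109.13 g/mol
n = 221 / 109.13 = 2.03 ≈ 2
Molecular formula = (C2H5O3S)2 = C4H10O6S2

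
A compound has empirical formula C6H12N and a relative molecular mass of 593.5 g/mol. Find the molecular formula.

Empirical-formula mass = 98.17 g/mol
n = 593.5 / 98.17 = 6.05 ≈ 6
Molecular formula = (C6H12N)6 = C36H72N6

C36H72N6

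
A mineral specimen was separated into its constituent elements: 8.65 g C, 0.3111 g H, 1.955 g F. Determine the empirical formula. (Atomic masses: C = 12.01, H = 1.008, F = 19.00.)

C7H3F

C: 8.65 g ÷ 12.01 g/mol = 0.7202 mol
H: 0.3111 g ÷ 1.008 g/mol = 0.3086 mol
F: 1.955 g ÷ 19.00 g/mol = 0.1029 mol
Smallest is F at 0.1029 mol; normalising gives C 7.000, H 2.999, F 1.000
Ratio ≈ 7:3:1, so the empirical formula is C7H3F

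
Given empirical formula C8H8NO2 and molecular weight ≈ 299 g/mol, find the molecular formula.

Empirical-formula mass = 150.15 g/mol
n = 299 / 150.15 = 1.99 ≈ 2
Molecular formula = (C8H8NO2)2 = C16H16N2O4

C16H16N2O4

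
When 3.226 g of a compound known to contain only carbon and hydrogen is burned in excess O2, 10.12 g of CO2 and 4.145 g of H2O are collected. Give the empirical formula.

mol C = 10.12 / 44.01 = 0.2299; mass C = 0.2299 × 12.01 = 2.762 g
mol H = 2 × (4.145 / 18.02) = 0.4600; mass H = 0.4600 × 1.008 = 0.4637 g
Smallest is C at 0.2299 mol; normalising gives C 1.000, H 2.001
→ CH2

CH2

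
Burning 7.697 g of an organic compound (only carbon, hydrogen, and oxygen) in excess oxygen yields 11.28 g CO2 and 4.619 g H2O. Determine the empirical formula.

mol C = 11.28 / 44.01 = 0.2563; mass C = 0.2563 × 12.01 = 3.078 g
mol H = 2 × (4.619 / 18.02) = 0.5127; mass H = 0.5127 × 1.008 = 0.5168 g
mass O = 7.697 − (3.595) = 4.102 g → mol O = 0.2564
Smallest is C at 0.2563 mol; normalising gives C 1.000, H 2.000, O 1.000
≈ 1:2:1 → CH2O

CH2O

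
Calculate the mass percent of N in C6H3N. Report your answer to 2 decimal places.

Molar mass = 6(12.01) + 3(1.008) + 1(14.01) = 89.094 g/mol
Mass of N per mole = 1 × 14.01 = 14.010 g
% N = 14.010 / 89.094 × 100 = 15.72%

15.72%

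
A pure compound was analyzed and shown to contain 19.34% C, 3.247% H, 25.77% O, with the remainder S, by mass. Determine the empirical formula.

CH2OS

Assume 100 g: 19.34 g C, 3.247 g H, 25.77 g O, 51.643 g S.
C: 19.34 g ÷ 12.01 g/mol = 1.61 mol
H: 3.247 g ÷ 1.008 g/mol = 3.221 mol
O: 25.77 g ÷ 16.00 g/mol = 1.611 mol
S: 51.643 g ÷ 32.07 g/mol = 1.61 mol
Ratios (÷ 1.61): C 1.000, H 2.000, O 1.000, S 1.000
≈ 1:2:1:1 → CH2OS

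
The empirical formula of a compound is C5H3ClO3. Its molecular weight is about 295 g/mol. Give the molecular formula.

C10H6Cl2O6

Empirical-formula mass = 146.52 g/mol
n = 295 / 146.52 = 2.01 ≈ 2
Molecular formula = (C5H3ClO3)2 = C10H6Cl2O6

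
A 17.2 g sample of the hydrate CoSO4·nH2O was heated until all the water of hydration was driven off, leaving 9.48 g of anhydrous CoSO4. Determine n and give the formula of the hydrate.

CoSO4·7H2O

Mass of water lost = 17.2 − 9.48 = 7.72 g → 7.72 / 18.02 = 0.4284 mol H2O
Molar mass of CoSO4 = 155.00 g/mol → mol CoSO4 = 9.48 / 155.00 = 0.06116
n = 0.4284 / 0.06116 = 7.00 ≈ 7 → CoSO4·7H2O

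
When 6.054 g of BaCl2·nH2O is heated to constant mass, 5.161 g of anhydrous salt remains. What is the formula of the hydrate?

BaCl2·2H2O

Mass of water lost = 6.054 − 5.161 = 0.893 g → 0.893 / 18.02 = 0.04956 mol H2O
Molar mass of BaCl2 = 208.23 g/mol → mol BaCl2 = 5.161 / 208.23 = 0.02479
n = 0.04956 / 0.02479 = 2.00 ≈ 2 → BaCl2·2H2O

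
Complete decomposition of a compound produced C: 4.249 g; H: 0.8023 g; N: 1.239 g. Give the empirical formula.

C: 4.249 g ÷ 12.01 g/mol = 0.3538 mol
H: 0.8023 g ÷ 1.008 g/mol = 0.7959 mol
N: 1.239 g ÷ 14.01 g/mol = 0.08844 mol
Divide by the smallest (0.08844 mol N): C 4.000, H 9.000, N 1.000
→ C4H9N

C4H9N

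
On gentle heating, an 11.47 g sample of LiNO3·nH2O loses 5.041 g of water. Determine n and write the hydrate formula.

Mass of anhydrous LiNO3 = 11.47 − 5.041 = 6.429 g
mol H2O = 5.041 / 18.02 = 0.2797
Molar mass of LiNO3 = 68.95 g/mol → mol LiNO3 = 6.429 / 68.95 = 0.09324
n = 0.2797 / 0.09324 = 3.00 ≈ 3 → LiNO3·3H2O

LiNO3·3H2O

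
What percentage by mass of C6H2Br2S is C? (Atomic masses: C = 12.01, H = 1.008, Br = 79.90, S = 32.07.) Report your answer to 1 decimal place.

27.1%

Molar mass = 6(12.01) + 2(1.008) + 2(79.90) + 1(32.07) = 265.946 g/mol
Mass of C per mole = 6 × 12.01 = 72.060 g
% C = 72.060 / 265.946 × 100 = 27.1%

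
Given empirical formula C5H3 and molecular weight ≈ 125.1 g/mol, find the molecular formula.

Empirical-formula mass = 63.07 g/mol
n = 125.1 / 63.07 = 1.98 ≈ 2
Molecular formula = (C5H3)2 = C10H6

C10H6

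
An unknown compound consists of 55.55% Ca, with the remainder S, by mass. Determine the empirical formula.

Assume 100 g: 55.55 g Ca, 44.45 g S.
Ca: 55.55 g ÷ 40.08 g/mol = 1.386 mol
S: 44.45 g ÷ 32.07 g/mol = 1.386 mol
Divide by the smallest (1.386 mol Ca): Ca 1.000, S 1.000
Ratio ≈ 1:1, so the empirical formula is CaS

CaS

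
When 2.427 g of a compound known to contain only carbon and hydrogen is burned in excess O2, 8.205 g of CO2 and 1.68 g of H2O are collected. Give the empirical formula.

CH

mol C = 8.205 / 44.01 = 0.1864; mass C = 0.1864 × 12.01 = 2.239 g
mol H = 2 × (1.68 / 18.02) = 0.1865; mass H = 0.1865 × 1.008 = 0.1880 g
Smallest is C at 0.1864 mol; normalising gives C 1.000, H 1.000
→ CH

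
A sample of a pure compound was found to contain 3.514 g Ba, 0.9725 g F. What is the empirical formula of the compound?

BaF2

Ba: 3.514 g ÷ 137.33 g/mol = 0.02559 mol
F: 0.9725 g ÷ 19.00 g/mol = 0.05118 mol
Divide by the smallest (0.02559 mol Ba): Ba 1.000, F 2.000
→ BaF2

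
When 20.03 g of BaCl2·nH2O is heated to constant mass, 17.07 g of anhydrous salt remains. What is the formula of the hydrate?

BaCl2·2H2O

Mass of water lost = 20.03 − 17.07 = 2.96 g → 2.96 / 18.02 = 0.1643 mol H2O
Molar mass of BaCl2 = 208.23 g/mol → mol BaCl2 = 17.07 / 208.23 = 0.08198
n = 0.1643 / 0.08198 = 2.00 ≈ 2 → BaCl2·2H2O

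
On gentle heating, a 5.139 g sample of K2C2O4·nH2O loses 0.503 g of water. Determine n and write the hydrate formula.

Mass of anhydrous K2C2O4 = 5.139 − 0.503 = 4.636 g
mol H2O = 0.503 / 18.02 = 0.02791
Molar mass of K2C2O4 = 166.22 g/mol → mol K2C2O4 = 4.636 / 166.22 = 0.02789
n = 0.02791 / 0.02789 = 1.00 ≈ 1 → K2C2O4·H2O

K2C2O4·H2O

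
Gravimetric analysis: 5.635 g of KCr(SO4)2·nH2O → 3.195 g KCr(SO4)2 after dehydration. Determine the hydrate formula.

KCr(SO4)2·12H2O

Mass of water lost = 5.635 − 3.195 = 2.44 g → 2.44 / 18.02 = 0.1354 mol H2O
Molar mass of KCr(SO4)2 = 283.24 g/mol → mol KCr(SO4)2 = 3.195 / 283.24 = 0.01128
n = 0.1354 / 0.01128 = 12.00 ≈ 12 → KCr(SO4)2·12H2O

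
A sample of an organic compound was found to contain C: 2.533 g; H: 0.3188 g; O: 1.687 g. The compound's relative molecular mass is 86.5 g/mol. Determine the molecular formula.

C4H6O2

n(C) = 2.533/12.01 = 0.2109, n(H) = 0.3188/1.008 = 0.3163, n(O) = 1.687/16.00 = 0.1054
Smallest is O at 0.1054 mol; normalising gives C 2.000, H 3.000, O 1.000
→ C2H3O
Empirical-formula mass = 43.04 g/mol
n = 86.5 / 43.04 = 2.01 ≈ 2
Molecular formula = (C2H3O)×2 = C4H6O2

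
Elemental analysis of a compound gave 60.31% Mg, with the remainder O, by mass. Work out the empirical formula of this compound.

Assume 100 g: 60.31 g Mg, 39.69 g O.
Moles — Mg: 60.31 / 24.31 = 2.481 mol; O: 39.69 / 16.00 = 2.481 mol
Ratios (÷ 2.481): Mg 1.000, O 1.000
→ MgO

MgO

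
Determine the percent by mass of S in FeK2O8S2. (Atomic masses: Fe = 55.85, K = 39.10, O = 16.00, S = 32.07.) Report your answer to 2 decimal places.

Molar mass = 1(55.85) + 2(39.10) + 8(16.00) + 2(32.07) = 326.190 g/mol
Mass of S per mole = 2 × 32.07 = 64.140 g
% S = 64.140 / 326.190 × 100 = 19.66%

19.66%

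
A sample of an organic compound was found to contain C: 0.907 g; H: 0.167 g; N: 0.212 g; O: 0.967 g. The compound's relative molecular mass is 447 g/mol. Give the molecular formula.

C15H33N3O12

n(C) = 0.907/12.01 = 0.07552, n(H) = 0.167/1.008 = 0.1657, n(N) = 0.212/14.01 = 0.01513, n(O) = 0.967/16.00 = 0.06044
Divide by the smallest (0.01513 mol N): C 4.991, H 10.949, N 1.000, O 3.994
Ratio ≈ 5:11:1:4, so the empirical formula is C5H11NO4
Empirical-formula mass = 149.15 g/mol
n = 447 / 149.15 = 3.00 ≈ 3
Molecular formula = (C5H11NO4)×3 = C15H33N3O12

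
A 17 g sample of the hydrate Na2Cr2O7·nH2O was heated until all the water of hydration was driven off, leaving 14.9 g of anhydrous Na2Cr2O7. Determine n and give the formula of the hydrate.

Na2Cr2O7·2H2O

Mass of water lost = 17 − 14.9 = 2.1 g → 2.1 / 18.02 = 0.1165 mol H2O
Molar mass of Na2Cr2O7 = 261.98 g/mol → mol Na2Cr2O7 = 14.9 / 261.98 = 0.05687
n = 0.1165 / 0.05687 = 2.05 ≈ 2 → Na2Cr2O7·2H2O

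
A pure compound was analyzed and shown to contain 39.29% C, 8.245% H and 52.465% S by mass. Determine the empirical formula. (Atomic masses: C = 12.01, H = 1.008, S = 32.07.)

C2H5S

Assume 100 g: 39.29 g C, 8.245 g H, 52.465 g S.
Moles — C: 39.29 / 12.01 = 3.271 mol; H: 8.245 / 1.008 = 8.18 mol; S: 52.465 / 32.07 = 1.636 mol
Ratios (÷ 1.636): C 2.000, H 5.000, S 1.000
≈ 2:5:1 → C2H5S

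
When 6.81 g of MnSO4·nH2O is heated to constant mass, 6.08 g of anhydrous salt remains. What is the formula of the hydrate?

Mass of water lost = 6.81 − 6.08 = 0.73 g → 0.73 / 18.02 = 0.04051 mol H2O
Molar mass of MnSO4 = 151.01 g/mol → mol MnSO4 = 6.08 / 151.01 = 0.04026
n = 0.04051 / 0.04026 = 1.01 ≈ 1 → MnSO4·H2O

MnSO4·H2O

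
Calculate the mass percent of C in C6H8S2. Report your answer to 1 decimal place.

50.0%

Molar mass = 6(12.01) + 8(1.008) + 2(32.07) = 144.264 g/mol
Mass of C per mole = 6 × 12.01 = 72.060 g
% C = 72.060 / 144.264 × 100 = 50.0%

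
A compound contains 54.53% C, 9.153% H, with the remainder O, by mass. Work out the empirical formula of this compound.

Assume 100 g: 54.53 g C, 9.153 g H, 36.317 g O.
C: 54.53 g ÷ 12.01 g/mol = 4.54 mol
H: 9.153 g ÷ 1.008 g/mol = 9.08 mol
O: 36.317 g ÷ 16.00 g/mol = 2.27 mol
Smallest is O at 2.27 mol; normalising gives C 2.000, H 4.000, O 1.000
→ C2H4O

C2H4O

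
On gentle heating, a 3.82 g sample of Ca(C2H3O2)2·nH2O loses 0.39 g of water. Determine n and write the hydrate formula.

Ca(C2H3O2)2·H2O

Mass of anhydrous Ca(C2H3O2)2 = 3.82 − 0.39 = 3.43 g
mol H2O = 0.39 / 18.02 = 0.02164
Molar mass of Ca(C2H3O2)2 = 158.17 g/mol → mol Ca(C2H3O2)2 = 3.43 / 158.17 = 0.02169
n = 0.02164 / 0.02169 = 1.00 ≈ 1 → Ca(C2H3O2)2·H2O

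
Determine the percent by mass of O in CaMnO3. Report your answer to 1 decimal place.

Molar mass = 1(40.08) + 1(54.94) + 3(16.00) = 143.020 g/mol
Mass of O per mole = 3 × 16.00 = 48.000 g
% O = 48.000 / 143.020 × 100 = 33.6%

33.6%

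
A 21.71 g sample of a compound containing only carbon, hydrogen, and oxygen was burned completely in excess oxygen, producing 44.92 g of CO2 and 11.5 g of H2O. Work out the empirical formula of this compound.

C4H5O2

mol C = 44.92 / 44.01 = 1.021; mass C = 1.021 × 12.01 = 12.26 g
mol H = 2 × (11.5 / 18.02) = 1.276; mass H = 1.276 × 1.008 = 1.287 g
mass O = 21.71 − (13.54) = 8.165 g → mol O = 0.5103
Smallest is O at 0.5103 mol; normalising gives C 2.000, H 2.501, O 1.000
×2: C 4.00, H 5.00, O 2.00 → C4H5O2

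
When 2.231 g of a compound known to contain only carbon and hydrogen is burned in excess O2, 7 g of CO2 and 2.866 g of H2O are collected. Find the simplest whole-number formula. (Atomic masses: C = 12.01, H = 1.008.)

CH2

mol C = 7 / 44.01 = 0.1591; mass C = 0.1591 × 12.01 = 1.910 g
mol H = 2 × (2.866 / 18.02) = 0.3181; mass H = 0.3181 × 1.008 = 0.3206 g
Divide by the smallest (0.1591 mol C): C 1.000, H 2.000
≈ 1:2 → CH2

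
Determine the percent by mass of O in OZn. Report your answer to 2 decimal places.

19.66%

Molar mass = 1(16.00) + 1(65.38) = 81.380 g/mol
Mass of O per mole = 1 × 16.00 = 16.000 g
% O = 16.000 / 81.380 × 100 = 19.66%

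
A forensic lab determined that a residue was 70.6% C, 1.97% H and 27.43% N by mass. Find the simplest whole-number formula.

C3HN

Assume 100 g: 70.6 g C, 1.97 g H, 27.43 g N.
C: 70.6 g ÷ 12.01 g/mol = 5.878 mol
H: 1.97 g ÷ 1.008 g/mol = 1.954 mol
N: 27.43 g ÷ 14.01 g/mol = 1.958 mol
Divide by the smallest (1.954 mol H): C 3.008, H 1.000, N 1.002
≈ 3:1:1 → C3HN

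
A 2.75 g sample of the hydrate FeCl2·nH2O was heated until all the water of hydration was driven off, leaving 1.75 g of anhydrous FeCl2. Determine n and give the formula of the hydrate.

FeCl2·4H2O

Mass of water lost = 2.75 − 1.75 = 1 g → 1 / 18.02 = 0.05549 mol H2O
Molar mass of FeCl2 = 126.75 g/mol → mol FeCl2 = 1.75 / 126.75 = 0.01381
n = 0.05549 / 0.01381 = 4.02 ≈ 4 → FeCl2·4H2O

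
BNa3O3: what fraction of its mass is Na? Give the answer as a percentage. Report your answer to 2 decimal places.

Molar mass = 1(10.81) + 3(22.99) + 3(16.00) = 127.780 g/mol
Mass of Na per mole = 3 × 22.99 = 68.970 g
% Na = 68.970 / 127.780 × 100 = 53.98%

53.98%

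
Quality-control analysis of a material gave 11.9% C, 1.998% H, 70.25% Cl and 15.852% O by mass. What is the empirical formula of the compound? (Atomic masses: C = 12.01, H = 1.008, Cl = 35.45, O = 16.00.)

CH2Cl2O

Assume 100 g: 11.9 g C, 1.998 g H, 70.25 g Cl, 15.852 g O.
C: 11.9 g ÷ 12.01 g/mol = 0.9908 mol
H: 1.998 g ÷ 1.008 g/mol = 1.982 mol
Cl: 70.25 g ÷ 35.45 g/mol = 1.982 mol
O: 15.852 g ÷ 16.00 g/mol = 0.9908 mol
Ratios (÷ 0.9908): C 1.000, H 2.001, Cl 2.000, O 1.000
Ratio ≈ 1:2:2:1, so the empirical formula is CH2Cl2O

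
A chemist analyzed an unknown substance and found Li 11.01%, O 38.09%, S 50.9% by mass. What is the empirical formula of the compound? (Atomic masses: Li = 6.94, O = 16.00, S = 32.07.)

Li2O3S2

Assume 100 g: 11.01 g Li, 38.09 g O, 50.9 g S.
n(Li) = 11.01/6.94 = 1.586, n(O) = 38.09/16.00 = 2.381, n(S) = 50.9/32.07 = 1.587
Ratios (÷ 1.586): Li 1.000, O 1.501, S 1.000
Multiply by 2: Li 2.00, O 3.00, S 2.00 → Li2O3S2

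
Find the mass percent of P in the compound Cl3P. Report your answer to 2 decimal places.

22.55%

Molar mass = 3(35.45) + 1(30.97) = 137.320 g/mol
Mass of P per mole = 1 × 30.97 = 30.970 g
% P = 30.970 / 137.320 × 100 = 22.55%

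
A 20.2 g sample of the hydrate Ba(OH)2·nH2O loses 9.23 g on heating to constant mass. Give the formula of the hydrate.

Ba(OH)2·8H2O

Mass of anhydrous Ba(OH)2 = 20.2 − 9.23 = 10.97 g
mol H2O = 9.23 / 18.02 = 0.5122
Molar mass of Ba(OH)2 = 171.35 g/mol → mol Ba(OH)2 = 10.97 / 171.35 = 0.06402
n = 0.5122 / 0.06402 = 8.00 ≈ 8 → Ba(OH)2·8H2O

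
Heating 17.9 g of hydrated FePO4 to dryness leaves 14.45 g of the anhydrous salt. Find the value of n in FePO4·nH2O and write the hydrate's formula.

FePO4·2H2O

Mass of water lost = 17.9 − 14.45 = 3.45 g → 3.45 / 18.02 = 0.1915 mol H2O
Molar mass of FePO4 = 150.82 g/mol → mol FePO4 = 14.45 / 150.82 = 0.09581
n = 0.1915 / 0.09581 = 2.00 ≈ 2 → FePO4·2H2O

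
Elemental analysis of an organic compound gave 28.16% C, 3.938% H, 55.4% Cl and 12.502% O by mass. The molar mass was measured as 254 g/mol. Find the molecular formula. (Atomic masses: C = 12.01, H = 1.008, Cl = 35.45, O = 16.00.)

C6H10Cl4O2

Assume 100 g: 28.16 g C, 3.938 g H, 55.4 g Cl, 12.502 g O.
C: 28.16 g ÷ 12.01 g/mol = 2.345 mol
H: 3.938 g ÷ 1.008 g/mol = 3.907 mol
Cl: 55.4 g ÷ 35.45 g/mol = 1.563 mol
O: 12.502 g ÷ 16.00 g/mol = 0.7814 mol
Ratios (÷ 0.7814): C 3.001, H 5.000, Cl 2.000, O 1.000
Ratio ≈ 3:5:2:1, so the empirical formula is C3H5Cl2O
Empirical-formula mass = 127.97 g/mol
n = 254 / 127.97 = 1.98 ≈ 2
Molecular formula = (C3H5Cl2O)×2 = C6H10Cl4O2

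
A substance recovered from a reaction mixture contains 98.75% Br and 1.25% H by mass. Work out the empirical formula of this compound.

Assume 100 g: 98.75 g Br, 1.25 g H.
Br: 98.75 g ÷ 79.90 g/mol = 1.236 mol
H: 1.25 g ÷ 1.008 g/mol = 1.24 mol
Smallest is Br at 1.236 mol; normalising gives Br 1.000, H 1.003
Ratio ≈ 1:1, so the empirical formula is BrH

BrH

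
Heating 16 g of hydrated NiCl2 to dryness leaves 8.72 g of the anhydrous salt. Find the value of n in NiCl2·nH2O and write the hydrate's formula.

NiCl2·6H2O

Mass of water lost = 16 − 8.72 = 7.28 g → 7.28 / 18.02 = 0.404 mol H2O
Molar mass of NiCl2 = 129.59 g/mol → mol NiCl2 = 8.72 / 129.59 = 0.06729
n = 0.404 / 0.06729 = 6.00 ≈ 6 → NiCl2·6H2O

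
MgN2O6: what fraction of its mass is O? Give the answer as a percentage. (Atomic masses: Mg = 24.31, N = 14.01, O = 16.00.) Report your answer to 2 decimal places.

64.72%

Molar mass = 1(24.31) + 2(14.01) + 6(16.00) = 148.330 g/mol
Mass of O per mole = 6 × 16.00 = 96.000 g
% O = 96.000 / 148.330 × 100 = 64.72%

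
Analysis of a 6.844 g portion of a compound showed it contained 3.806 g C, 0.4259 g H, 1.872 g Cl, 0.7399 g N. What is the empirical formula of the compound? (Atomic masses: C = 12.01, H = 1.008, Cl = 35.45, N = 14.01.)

Moles — C: 3.806 / 12.01 = 0.3169 mol; H: 0.4259 / 1.008 = 0.4225 mol; Cl: 1.872 / 35.45 = 0.05281 mol; N: 0.7399 / 14.01 = 0.05281 mol
Smallest is Cl at 0.05281 mol; normalising gives C 6.001, H 8.001, Cl 1.000, N 1.000
Ratio ≈ 6:8:1:1, so the empirical formula is C6H8ClN

C6H8ClN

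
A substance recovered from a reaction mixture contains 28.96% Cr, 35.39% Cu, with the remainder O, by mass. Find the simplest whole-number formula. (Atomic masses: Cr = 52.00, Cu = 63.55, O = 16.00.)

Assume 100 g: 28.96 g Cr, 35.39 g Cu, 35.65 g O.
Moles — Cr: 28.96 / 52.00 = 0.5569 mol; Cu: 35.39 / 63.55 = 0.5569 mol; O: 35.65 / 16.00 = 2.228 mol
Divide by the smallest (0.5569 mol Cu): Cr 1.000, Cu 1.000, O 4.001
→ CrCuO4

CrCuO4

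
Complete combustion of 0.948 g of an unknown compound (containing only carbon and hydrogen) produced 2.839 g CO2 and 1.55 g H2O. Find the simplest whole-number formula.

C3H8

mol C = 2.839 / 44.01 = 0.06451; mass C = 0.06451 × 12.01 = 0.7747 g
mol H = 2 × (1.55 / 18.02) = 0.1720; mass H = 0.1720 × 1.008 = 0.1734 g
Smallest is C at 0.06451 mol; normalising gives C 1.000, H 2.667
×3: C 3.00, H 8.00 → C3H8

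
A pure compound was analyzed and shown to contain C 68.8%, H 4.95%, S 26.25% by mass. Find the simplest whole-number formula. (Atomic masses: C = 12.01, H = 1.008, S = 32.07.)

C7H6S

Assume 100 g: 68.8 g C, 4.95 g H, 26.25 g S.
n(C) = 68.8/12.01 = 5.729, n(H) = 4.95/1.008 = 4.911, n(S) = 26.25/32.07 = 0.8185
Ratios (÷ 0.8185): C 6.999, H 5.999, S 1.000
→ C7H6S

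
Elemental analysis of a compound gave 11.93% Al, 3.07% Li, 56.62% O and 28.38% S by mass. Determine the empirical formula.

Assume 100 g: 11.93 g Al, 3.07 g Li, 56.62 g O, 28.38 g S.
n(Al) = 11.93/26.98 = 0.4422, n(Li) = 3.07/6.94 = 0.4424, n(O) = 56.62/16.00 = 3.539, n(S) = 28.38/32.07 = 0.8849
Divide by the smallest (0.4422 mol Al): Al 1.000, Li 1.000, O 8.003, S 2.001
Ratio ≈ 1:1:8:2, so the empirical formula is AlLiO8S2

AlLiO8S2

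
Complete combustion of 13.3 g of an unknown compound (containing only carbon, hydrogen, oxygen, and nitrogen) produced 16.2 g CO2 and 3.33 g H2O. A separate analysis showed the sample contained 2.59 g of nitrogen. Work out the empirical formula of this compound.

mol C = 16.2 / 44.01 = 0.3681; mass C = 0.3681 × 12.01 = 4.421 g
mol H = 2 × (3.33 / 18.02) = 0.3696; mass H = 0.3696 × 1.008 = 0.3725 g
mol N = 2.59 / 14.01 = 0.1849
mass O = 13.3 − (7.383) = 5.917 g → mol O = 0.3698
Divide by the smallest (0.1849 mol N): C 1.991, H 1.999, N 1.000, O 2.000
→ C2H2NO2

C2H2NO2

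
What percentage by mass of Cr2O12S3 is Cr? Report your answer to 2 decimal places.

26.52%

Molar mass = 2(52.00) + 12(16.00) + 3(32.07) = 392.210 g/mol
Mass of Cr per mole = 2 × 52.00 = 104.000 g
% Cr = 104.000 / 392.210 × 100 = 26.52%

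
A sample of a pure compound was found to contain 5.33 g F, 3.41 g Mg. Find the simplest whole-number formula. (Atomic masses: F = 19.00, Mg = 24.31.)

n(F) = 5.33/19.00 = 0.2805, n(Mg) = 3.41/24.31 = 0.1403
Smallest is Mg at 0.1403 mol; normalising gives F 2.000, Mg 1.000
Ratio ≈ 2:1, so the empirical formula is F2Mg

F2Mg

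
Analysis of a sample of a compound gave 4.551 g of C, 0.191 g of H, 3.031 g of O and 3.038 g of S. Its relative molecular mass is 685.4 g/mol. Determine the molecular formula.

Moles — C: 4.551 / 12.01 = 0.3789 mol; H: 0.191 / 1.008 = 0.1895 mol; O: 3.031 / 16.00 = 0.1894 mol; S: 3.038 / 32.07 = 0.09473 mol
Smallest is S at 0.09473 mol; normalising gives C 4.000, H 2.000, O 2.000, S 1.000
Ratio ≈ 4:2:2:1, so the empirical formula is C4H2O2S
Empirical-formula mass = 114.13 g/mol
n = 685.4 / 114.13 = 6.01 ≈ 6
Molecular formula = (C4H2O2S)×6 = C24H12O12S6

C24H12O12S6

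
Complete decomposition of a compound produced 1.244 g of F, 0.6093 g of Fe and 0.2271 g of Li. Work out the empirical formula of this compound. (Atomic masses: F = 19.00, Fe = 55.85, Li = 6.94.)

F: 1.244 g ÷ 19.00 g/mol = 0.06547 mol
Fe: 0.6093 g ÷ 55.85 g/mol = 0.01091 mol
Li: 0.2271 g ÷ 6.94 g/mol = 0.03272 mol
Ratios (÷ 0.01091): F 6.001, Fe 1.000, Li 3.000
Ratio ≈ 6:1:3, so the empirical formula is F6FeLi3

F6FeLi3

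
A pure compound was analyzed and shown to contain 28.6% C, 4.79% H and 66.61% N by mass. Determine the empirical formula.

Assume 100 g: 28.6 g C, 4.79 g H, 66.61 g N.
n(C) = 28.6/12.01 = 2.381, n(H) = 4.79/1.008 = 4.752, n(N) = 66.61/14.01 = 4.754
Smallest is C at 2.381 mol; normalising gives C 1.000, H 1.996, N 1.997
Ratio ≈ 1:2:2, so the empirical formula is CH2N2

CH2N2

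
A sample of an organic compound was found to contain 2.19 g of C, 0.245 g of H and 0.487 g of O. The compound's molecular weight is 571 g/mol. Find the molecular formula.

Moles — C: 2.19 / 12.01 = 0.1823 mol; H: 0.245 / 1.008 = 0.2431 mol; O: 0.487 / 16.00 = 0.03044 mol
Smallest is O at 0.03044 mol; normalising gives C 5.991, H 7.985, O 1.000
≈ 6:8:1 → C6H8O
Empirical-formula mass = 96.12 g/mol
n = 571 / 96.12 = 5.94 ≈ 6
Molecular formula = (C6H8O)×6 = C36H48O6

C36H48O6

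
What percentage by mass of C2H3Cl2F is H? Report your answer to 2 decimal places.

2.59%

Molar mass = 2(12.01) + 3(1.008) + 2(35.45) + 1(19.00) = 116.944 g/mol
Mass of H per mole = 3 × 1.008 = 3.024 g
% H = 3.024 / 116.944 × 100 = 2.59%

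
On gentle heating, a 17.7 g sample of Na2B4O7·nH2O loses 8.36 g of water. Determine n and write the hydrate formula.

Na2B4O7·10H2O

Mass of anhydrous Na2B4O7 = 17.7 − 8.36 = 9.34 g
mol H2O = 8.36 / 18.02 = 0.4639
Molar mass of Na2B4O7 = 201.22 g/mol → mol Na2B4O7 = 9.34 / 201.22 = 0.04642
n = 0.4639 / 0.04642 = 9.99 ≈ 10 → Na2B4O7·10H2O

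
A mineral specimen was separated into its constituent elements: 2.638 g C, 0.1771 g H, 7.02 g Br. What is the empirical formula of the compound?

n(C) = 2.638/12.01 = 0.2197, n(H) = 0.1771/1.008 = 0.1757, n(Br) = 7.02/79.90 = 0.08786
Ratios (÷ 0.08786): C 2.500, H 2.000, Br 1.000
×2: C 5.00, H 4.00, Br 2.00 → C5H4Br2

C5H4Br2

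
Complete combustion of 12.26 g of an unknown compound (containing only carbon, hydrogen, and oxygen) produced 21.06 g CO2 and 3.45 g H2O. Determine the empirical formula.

C5H4O4

mol C = 21.06 / 44.01 = 0.4785; mass C = 0.4785 × 12.01 = 5.747 g
mol H = 2 × (3.45 / 18.02) = 0.3829; mass H = 0.3829 × 1.008 = 0.3860 g
mass O = 12.26 − (6.133) = 6.127 g → mol O = 0.3829
Ratios (÷ 0.3829): C 1.250, H 1.000, O 1.000
Multiply by 4: C 5.00, H 4.00, O 4.00 → C5H4O4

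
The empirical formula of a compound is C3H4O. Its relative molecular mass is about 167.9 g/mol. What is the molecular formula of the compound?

Empirical-formula mass = 56.06 g/mol
n = 167.9 / 56.06 = 2.99 ≈ 3
Molecular formula = (C3H4O)3 = C9H12O3

C9H12O3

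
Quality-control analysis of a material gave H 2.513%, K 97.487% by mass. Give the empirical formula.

HK

Assume 100 g: 2.513 g H, 97.487 g K.
n(H) = 2.513/1.008 = 2.493, n(K) = 97.487/39.10 = 2.493
Smallest is H at 2.493 mol; normalising gives H 1.000, K 1.000
≈ 1:1 → HK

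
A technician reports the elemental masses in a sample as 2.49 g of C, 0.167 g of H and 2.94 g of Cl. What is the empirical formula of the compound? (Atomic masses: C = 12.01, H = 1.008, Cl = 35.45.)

Moles — C: 2.49 / 12.01 = 0.2073 mol; H: 0.167 / 1.008 = 0.1657 mol; Cl: 2.94 / 35.45 = 0.08293 mol
Divide by the smallest (0.08293 mol Cl): C 2.500, H 1.998, Cl 1.000
×2: C 5.00, H 4.00, Cl 2.00 → C5H4Cl2

C5H4Cl2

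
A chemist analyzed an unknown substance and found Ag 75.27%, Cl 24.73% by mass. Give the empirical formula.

AgCl

Assume 100 g: 75.27 g Ag, 24.73 g Cl.
n(Ag) = 75.27/107.87 = 0.6978, n(Cl) = 24.73/35.45 = 0.6976
Smallest is Cl at 0.6976 mol; normalising gives Ag 1.000, Cl 1.000
≈ 1:1 → AgCl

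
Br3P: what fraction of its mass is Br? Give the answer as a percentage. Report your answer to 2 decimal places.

88.56%

Molar mass = 3(79.90) + 1(30.97) = 270.670 g/mol
Mass of Br per mole = 3 × 79.90 = 239.700 g
% Br = 239.700 / 270.670 × 100 = 88.56%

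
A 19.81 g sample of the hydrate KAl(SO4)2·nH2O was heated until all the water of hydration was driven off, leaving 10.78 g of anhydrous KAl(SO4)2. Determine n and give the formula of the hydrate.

Mass of water lost = 19.81 − 10.78 = 9.03 g → 9.03 / 18.02 = 0.5011 mol H2O
Molar mass of KAl(SO4)2 = 258.22 g/mol → mol KAl(SO4)2 = 10.78 / 258.22 = 0.04175
n = 0.5011 / 0.04175 = 12.00 ≈ 12 → KAl(SO4)2·12H2O

KAl(SO4)2·12H2O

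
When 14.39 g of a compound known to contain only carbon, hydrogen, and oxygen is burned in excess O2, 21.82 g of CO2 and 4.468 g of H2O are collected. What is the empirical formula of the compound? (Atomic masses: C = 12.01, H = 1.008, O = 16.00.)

CHO

mol C = 21.82 / 44.01 = 0.4958; mass C = 0.4958 × 12.01 = 5.955 g
mol H = 2 × (4.468 / 18.02) = 0.4959; mass H = 0.4959 × 1.008 = 0.4999 g
mass O = 14.39 − (6.454) = 7.936 g → mol O = 0.4960
Divide by the smallest (0.4958 mol C): C 1.000, H 1.000, O 1.000
≈ 1:1:1 → CHO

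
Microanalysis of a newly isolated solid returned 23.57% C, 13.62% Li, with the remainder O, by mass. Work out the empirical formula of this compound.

Assume 100 g: 23.57 g C, 13.62 g Li, 62.81 g O.
n(C) = 23.57/12.01 = 1.963, n(Li) = 13.62/6.94 = 1.963, n(O) = 62.81/16.00 = 3.926
Divide by the smallest (1.963 mol C): C 1.000, Li 1.000, O 2.000
≈ 1:1:2 → CLiO2

CLiO2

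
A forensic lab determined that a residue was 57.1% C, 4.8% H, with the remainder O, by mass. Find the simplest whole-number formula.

C2H2O

Assume 100 g: 57.1 g C, 4.8 g H, 38.1 g O.
C: 57.1 g ÷ 12.01 g/mol = 4.754 mol
H: 4.8 g ÷ 1.008 g/mol = 4.762 mol
O: 38.1 g ÷ 16.00 g/mol = 2.381 mol
Divide by the smallest (2.381 mol O): C 1.997, H 2.000, O 1.000
≈ 2:2:1 → C2H2O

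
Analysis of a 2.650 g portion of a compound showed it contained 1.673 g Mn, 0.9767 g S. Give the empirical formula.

MnS

Moles — Mn: 1.673 / 54.94 = 0.03045 mol; S: 0.9767 / 32.07 = 0.03046 mol
Ratios (÷ 0.03045): Mn 1.000, S 1.000
Ratio ≈ 1:1, so the empirical formula is MnS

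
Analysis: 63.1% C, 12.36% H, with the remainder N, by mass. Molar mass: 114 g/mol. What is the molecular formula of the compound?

C6H14N2

Assume 100 g: 63.1 g C, 12.36 g H, 24.54 g N.
n(C) = 63.1/12.01 = 5.254, n(H) = 12.36/1.008 = 12.26, n(N) = 24.54/14.01 = 1.752
Ratios (÷ 1.752): C 3.000, H 7.000, N 1.000
Ratio ≈ 3:7:1, so the empirical formula is C3H7N
Empirical-formula mass = 57.10 g/mol
n = 114 / 57.10 = 2.00 ≈ 2
Molecular formula = (C3H7N)×2 = C6H14N2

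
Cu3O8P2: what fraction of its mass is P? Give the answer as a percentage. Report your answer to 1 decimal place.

Molar mass = 3(63.55) + 8(16.00) + 2(30.97) = 380.590 g/mol
Mass of P per mole = 2 × 30.97 = 61.940 g
% P = 61.940 / 380.590 × 100 = 16.3%

16.3%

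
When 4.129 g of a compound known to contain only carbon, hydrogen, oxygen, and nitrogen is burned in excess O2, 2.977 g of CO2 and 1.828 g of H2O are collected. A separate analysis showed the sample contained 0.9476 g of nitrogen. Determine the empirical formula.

CH3NO2

mol C = 2.977 / 44.01 = 0.06764; mass C = 0.06764 × 12.01 = 0.8124 g
mol H = 2 × (1.828 / 18.02) = 0.2029; mass H = 0.2029 × 1.008 = 0.2045 g
mol N = 0.9476 / 14.01 = 0.06764
mass O = 4.129 − (1.965) = 2.164 g → mol O = 0.1353
Divide by the smallest (0.06764 mol N): C 1.000, H 3.000, N 1.000, O 2.000
→ CH3NO2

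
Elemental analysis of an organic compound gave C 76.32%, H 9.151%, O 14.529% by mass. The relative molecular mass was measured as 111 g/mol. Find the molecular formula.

Assume 100 g: 76.32 g C, 9.151 g H, 14.529 g O.
n(C) = 76.32/12.01 = 6.355, n(H) = 9.151/1.008 = 9.078, n(O) = 14.529/16.00 = 0.9081
Divide by the smallest (0.9081 mol O): C 6.998, H 9.998, O 1.000
≈ 7:10:1 → C7H10O
Empirical-formula mass = 110.15 g/mol
n = 111 / 110.15 = 1.01 ≈ 1
Molecular formula = empirical formula = C7H10O

C7H10O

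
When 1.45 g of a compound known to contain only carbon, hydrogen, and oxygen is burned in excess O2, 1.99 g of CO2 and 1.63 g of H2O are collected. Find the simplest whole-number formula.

mol C = 1.99 / 44.01 = 0.04522; mass C = 0.04522 × 12.01 = 0.5431 g
mol H = 2 × (1.63 / 18.02) = 0.1809; mass H = 0.1809 × 1.008 = 0.1824 g
mass O = 1.45 − (0.7254) = 0.7246 g → mol O = 0.04529
Smallest is C at 0.04522 mol; normalising gives C 1.000, H 4.001, O 1.002
Ratio ≈ 1:4:1, so the empirical formula is CH4O

CH4O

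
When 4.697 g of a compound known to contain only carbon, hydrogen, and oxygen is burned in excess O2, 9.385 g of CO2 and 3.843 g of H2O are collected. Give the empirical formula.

C2H4O

mol C = 9.385 / 44.01 = 0.2132; mass C = 0.2132 × 12.01 = 2.561 g
mol H = 2 × (3.843 / 18.02) = 0.4265; mass H = 0.4265 × 1.008 = 0.4299 g
mass O = 4.697 − (2.991) = 1.706 g → mol O = 0.1066
Divide by the smallest (0.1066 mol O): C 2.000, H 4.000, O 1.000
Ratio ≈ 2:4:1, so the empirical formula is C2H4O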